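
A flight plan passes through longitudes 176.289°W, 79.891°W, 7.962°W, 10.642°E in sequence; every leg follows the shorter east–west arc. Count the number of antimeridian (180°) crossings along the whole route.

0

Leg 1: -176.289° → -79.891°, shortest Δλ = 96.398° (east) — does not cross 180°.
Leg 2: -79.891° → -7.962°, shortest Δλ = 71.929° (east) — does not cross 180°.
Leg 3: -7.962° → +10.642°, shortest Δλ = 18.604° (east) — does not cross 180°.
Total crossings: 0.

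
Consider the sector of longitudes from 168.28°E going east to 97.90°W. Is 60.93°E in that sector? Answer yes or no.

Band width going east from +168.28° to -97.90°: ((-97.90 − 168.28) mod 360) = 93.82°.
Offset of +60.93° east of the west edge: ((60.93 − 168.28) mod 360) = 252.65°.
252.65° > 93.82° ⇒ outside.

No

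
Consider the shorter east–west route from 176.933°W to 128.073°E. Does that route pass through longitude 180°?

Naïve |128.073 − -176.933| = 305.006° > 180°, so the shorter arc goes the other way round — across 180°.
Signed shortest Δλ = ((128.073 − -176.933 + 180) mod 360) − 180 = -54.994°.
Going west by 54.994° from -176.933° passes through 180° before reaching +128.073°.

Yes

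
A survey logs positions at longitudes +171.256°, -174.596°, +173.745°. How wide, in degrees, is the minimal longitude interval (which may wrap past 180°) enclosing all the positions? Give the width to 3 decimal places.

14.148°

Sort the longitudes: -174.596°, +171.256°, +173.745°.
Eastward gaps between consecutive values (wrapping around): 345.852°, 2.489°, 11.659°.
Largest gap = 345.852° ⇒ minimal covering band is its complement: 360° − 345.852° = 14.148°.
Band runs from +171.256° eastward to -174.596°, crossing the antimeridian.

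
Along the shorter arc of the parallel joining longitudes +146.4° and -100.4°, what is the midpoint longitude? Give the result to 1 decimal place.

-157.0°

Signed shortest Δλ from +146.4° to -100.4° is +113.2°.
Midpoint longitude = +146.4° + (+113.2°)/2 = +146.4° + 56.6° = +203.0°.
Normalise into (−180°, 180°]: -157.0°.
(The naïve average (+146.4 + -100.4)/2 = 23.0° is on the wrong side of the globe.)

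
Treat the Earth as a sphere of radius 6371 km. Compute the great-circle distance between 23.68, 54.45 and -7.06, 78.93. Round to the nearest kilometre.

Δλ = 78.93 − 54.45 = 24.48°.
Δφ = -7.06 − 23.68 = -30.74°.
a = sin²(Δφ/2) + cos φ₁ · cos φ₂ · sin²(Δλ/2) = 0.111103.
c = 2·atan2(√a, √(1−a)) = 0.67965 rad → d = 6371·c ≈ 4330.03 km.

4330 km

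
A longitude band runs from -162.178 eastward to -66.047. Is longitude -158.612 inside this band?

Band width going east from -162.178° to -66.047°: ((-66.047 − -162.178) mod 360) = 96.131°.
Offset of -158.612° east of the west edge: ((-158.612 − -162.178) mod 360) = 3.566°.
3.566° ≤ 96.131° ⇒ inside.

Yes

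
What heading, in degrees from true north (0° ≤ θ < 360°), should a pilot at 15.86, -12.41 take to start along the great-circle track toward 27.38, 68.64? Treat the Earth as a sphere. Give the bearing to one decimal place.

Δλ = 68.64 − -12.41 = 81.05°.
θ = atan2( sin Δλ · cos φ₂ , cos φ₁ · sin φ₂ − sin φ₁ · cos φ₂ · cos Δλ )
  = atan2(0.87716, 0.40463) = 65.236° → normalised to [0°, 360°): 65.236°.

65.2°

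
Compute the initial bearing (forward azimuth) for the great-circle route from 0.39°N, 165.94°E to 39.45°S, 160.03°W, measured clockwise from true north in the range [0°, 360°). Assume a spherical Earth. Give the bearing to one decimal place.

Δλ = -160.03 − 165.94 = -325.97°; wrapped into (−180°, 180°]: 34.03°.
θ = atan2( sin Δλ · cos φ₂ , cos φ₁ · sin φ₂ − sin φ₁ · cos φ₂ · cos Δλ )
  = atan2(0.43213, -0.63975) = 145.962° → normalised to [0°, 360°): 145.962°.

146.0°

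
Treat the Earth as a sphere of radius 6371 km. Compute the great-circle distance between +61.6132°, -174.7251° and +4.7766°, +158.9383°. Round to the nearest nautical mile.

3611 nmi

Δλ = 158.9383 − -174.7251 = 333.6634°; wrapped into (−180°, 180°]: -26.3366°.
Δφ = 4.7766 − 61.6132 = -56.8366°.
a = sin²(Δφ/2) + cos φ₁ · cos φ₂ · sin²(Δλ/2) = 0.251074.
c = 2·atan2(√a, √(1−a)) = 1.04968 rad → d = 6371·c ≈ 6687.48 km ≈ 3610.95 nmi.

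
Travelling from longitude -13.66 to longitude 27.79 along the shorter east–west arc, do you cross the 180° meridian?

Signed shortest Δλ = ((27.79 − -13.66 + 180) mod 360) − 180 = 41.45°.
Going east by 41.45° from -13.66° reaches +27.79° without touching 180°.

No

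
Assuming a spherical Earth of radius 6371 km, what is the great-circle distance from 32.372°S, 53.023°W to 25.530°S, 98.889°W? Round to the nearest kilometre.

Δλ = -98.889 − -53.023 = -45.866°.
Δφ = -25.530 − -32.372 = 6.842°.
a = sin²(Δφ/2) + cos φ₁ · cos φ₂ · sin²(Δλ/2) = 0.119274.
c = 2·atan2(√a, √(1−a)) = 0.70525 rad → d = 6371·c ≈ 4493.13 km.

4493 km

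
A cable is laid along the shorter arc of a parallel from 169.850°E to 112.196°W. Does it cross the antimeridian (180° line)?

Yes

Naïve |-112.196 − 169.850| = 282.046° > 180°, so the shorter arc goes the other way round — across 180°.
Signed shortest Δλ = ((-112.196 − 169.850 + 180) mod 360) − 180 = 77.954°.
Going east by 77.954° from +169.850° passes through 180° before reaching -112.196°.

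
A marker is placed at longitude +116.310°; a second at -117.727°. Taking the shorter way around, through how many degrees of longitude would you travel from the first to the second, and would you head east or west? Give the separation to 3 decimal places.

Raw difference: -117.727 − 116.310 = -234.037°.
Normalise into (−180°, 180°]: -234.037° + 360° = 125.963°.
Positive ⇒ the second point lies to the east; separation 125.963°.

125.963° east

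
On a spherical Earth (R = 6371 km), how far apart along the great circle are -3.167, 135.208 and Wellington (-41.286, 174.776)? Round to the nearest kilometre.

Δλ = 174.776 − 135.208 = 39.568°.
Δφ = -41.286 − -3.167 = -38.119°.
a = sin²(Δφ/2) + cos φ₁ · cos φ₂ · sin²(Δλ/2) = 0.192591.
c = 2·atan2(√a, √(1−a)) = 0.90864 rad → d = 6371·c ≈ 5788.95 km.

5789 km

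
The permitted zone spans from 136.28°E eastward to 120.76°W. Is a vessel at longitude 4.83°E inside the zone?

Band width going east from +136.28° to -120.76°: ((-120.76 − 136.28) mod 360) = 102.96°.
Offset of +4.83° east of the west edge: ((4.83 − 136.28) mod 360) = 228.55°.
228.55° > 102.96° ⇒ outside.

No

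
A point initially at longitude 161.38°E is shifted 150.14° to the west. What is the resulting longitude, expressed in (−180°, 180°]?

11.24°E

Start at +161.38°; shift −150.14° → +11.24°.
+11.24° already lies in (−180°, 180°].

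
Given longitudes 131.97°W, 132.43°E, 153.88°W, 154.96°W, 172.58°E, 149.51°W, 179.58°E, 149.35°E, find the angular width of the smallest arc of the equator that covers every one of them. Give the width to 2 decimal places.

Sort the longitudes: -154.96°, -153.88°, -149.51°, -131.97°, +132.43°, +149.35°, +172.58°, +179.58°.
Eastward gaps between consecutive values (wrapping around): 1.08°, 4.37°, 17.54°, 264.40°, 16.92°, 23.23°, 7.00°, 25.46°.
Largest gap = 264.40° ⇒ minimal covering band is its complement: 360° − 264.40° = 95.60°.
Band runs from +132.43° eastward to -131.97°, crossing the antimeridian.

95.60°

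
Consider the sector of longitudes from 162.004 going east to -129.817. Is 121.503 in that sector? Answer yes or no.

No

Band width going east from +162.004° to -129.817°: ((-129.817 − 162.004) mod 360) = 68.179°.
Offset of +121.503° east of the west edge: ((121.503 − 162.004) mod 360) = 319.499°.
319.499° > 68.179° ⇒ outside.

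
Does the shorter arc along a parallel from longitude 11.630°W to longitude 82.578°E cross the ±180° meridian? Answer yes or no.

Signed shortest Δλ = ((82.578 − -11.630 + 180) mod 360) − 180 = 94.208°.
Going east by 94.208° from -11.630° reaches +82.578° without touching 180°.

No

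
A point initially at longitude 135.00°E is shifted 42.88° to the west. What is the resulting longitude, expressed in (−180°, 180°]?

92.12°E

Start at +135.00°; shift −42.88° → +92.12°.
+92.12° already lies in (−180°, 180°].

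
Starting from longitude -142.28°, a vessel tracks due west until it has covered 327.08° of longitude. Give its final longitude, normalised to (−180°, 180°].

Start at -142.28°; shift −327.08° → -469.36°.
-469.36° lies outside (−180°, 180°]; add 360° → -109.36°.

-109.36°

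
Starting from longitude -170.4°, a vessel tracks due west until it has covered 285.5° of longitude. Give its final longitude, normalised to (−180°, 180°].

-95.9°

Start at -170.4°; shift −285.5° → -455.9°.
-455.9° lies outside (−180°, 180°]; add 360° → -95.9°.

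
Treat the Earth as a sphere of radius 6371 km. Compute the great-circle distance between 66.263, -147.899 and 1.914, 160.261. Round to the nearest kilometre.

8205 km

Δλ = 160.261 − -147.899 = 308.160°; wrapped into (−180°, 180°]: -51.840°.
Δφ = 1.914 − 66.263 = -64.349°.
a = sin²(Δφ/2) + cos φ₁ · cos φ₂ · sin²(Δλ/2) = 0.360426.
c = 2·atan2(√a, √(1−a)) = 1.28789 rad → d = 6371·c ≈ 8205.15 km.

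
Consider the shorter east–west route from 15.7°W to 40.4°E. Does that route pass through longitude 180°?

Signed shortest Δλ = ((40.4 − -15.7 + 180) mod 360) − 180 = 56.1°.
Going east by 56.1° from -15.7° reaches +40.4° without touching 180°.

No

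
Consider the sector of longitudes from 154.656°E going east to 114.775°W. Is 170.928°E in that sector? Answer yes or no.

Yes

Band width going east from +154.656° to -114.775°: ((-114.775 − 154.656) mod 360) = 90.569°.
Offset of +170.928° east of the west edge: ((170.928 − 154.656) mod 360) = 16.272°.
16.272° ≤ 90.569° ⇒ inside.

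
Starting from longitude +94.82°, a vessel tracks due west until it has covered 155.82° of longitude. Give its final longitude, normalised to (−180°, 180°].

Start at +94.82°; shift −155.82° → -61.00°.
-61.00° already lies in (−180°, 180°].

-61.00°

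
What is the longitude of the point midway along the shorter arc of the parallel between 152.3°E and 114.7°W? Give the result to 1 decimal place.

161.2°W

Signed shortest Δλ from +152.3° to -114.7° is +93.0°.
Midpoint longitude = +152.3° + (+93.0°)/2 = +152.3° + 46.5° = +198.8°.
Normalise into (−180°, 180°]: -161.2°.
(The naïve average (+152.3 + -114.7)/2 = 18.8° is on the wrong side of the globe.)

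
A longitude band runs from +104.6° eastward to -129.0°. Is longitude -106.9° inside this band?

Band width going east from +104.6° to -129.0°: ((-129.0 − 104.6) mod 360) = 126.4°.
Offset of -106.9° east of the west edge: ((-106.9 − 104.6) mod 360) = 148.5°.
148.5° > 126.4° ⇒ outside.

No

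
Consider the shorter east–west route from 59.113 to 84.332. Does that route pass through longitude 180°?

No

Signed shortest Δλ = ((84.332 − 59.113 + 180) mod 360) − 180 = 25.219°.
Going east by 25.219° from +59.113° reaches +84.332° without touching 180°.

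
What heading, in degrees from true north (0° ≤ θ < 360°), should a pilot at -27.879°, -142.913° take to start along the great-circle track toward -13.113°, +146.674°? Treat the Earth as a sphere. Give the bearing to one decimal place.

Δλ = 146.674 − -142.913 = 289.587°; wrapped into (−180°, 180°]: -70.413°.
θ = atan2( sin Δλ · cos φ₂ , cos φ₁ · sin φ₂ − sin φ₁ · cos φ₂ · cos Δλ )
  = atan2(-0.91757, -0.04787) = -92.986° → normalised to [0°, 360°): 267.014°.

267.0°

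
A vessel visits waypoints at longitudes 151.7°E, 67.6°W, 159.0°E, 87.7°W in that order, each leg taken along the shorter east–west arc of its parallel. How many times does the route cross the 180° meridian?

3

Leg 1: +151.7° → -67.6°, shortest Δλ = 140.7° (east) — crosses 180°.
Leg 2: -67.6° → +159.0°, shortest Δλ = -133.4° (west) — crosses 180°.
Leg 3: +159.0° → -87.7°, shortest Δλ = 113.3° (east) — crosses 180°.
Total crossings: 3.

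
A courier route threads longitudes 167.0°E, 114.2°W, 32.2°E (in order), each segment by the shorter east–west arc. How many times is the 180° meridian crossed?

Leg 1: +167.0° → -114.2°, shortest Δλ = 78.8° (east) — crosses 180°.
Leg 2: -114.2° → +32.2°, shortest Δλ = 146.4° (east) — does not cross 180°.
Total crossings: 1.

1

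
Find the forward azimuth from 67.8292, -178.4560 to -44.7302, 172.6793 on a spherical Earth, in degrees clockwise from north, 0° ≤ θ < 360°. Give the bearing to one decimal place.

Δλ = 172.6793 − -178.4560 = 351.1353°; wrapped into (−180°, 180°]: -8.8647°.
θ = atan2( sin Δλ · cos φ₂ , cos φ₁ · sin φ₂ − sin φ₁ · cos φ₂ · cos Δλ )
  = atan2(-0.10948, -0.91562) = -173.182° → normalised to [0°, 360°): 186.818°.

186.8°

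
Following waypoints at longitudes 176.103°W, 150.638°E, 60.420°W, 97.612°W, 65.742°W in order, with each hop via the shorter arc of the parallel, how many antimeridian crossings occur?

Leg 1: -176.103° → +150.638°, shortest Δλ = -33.259° (west) — crosses 180°.
Leg 2: +150.638° → -60.420°, shortest Δλ = 148.942° (east) — crosses 180°.
Leg 3: -60.420° → -97.612°, shortest Δλ = -37.192° (west) — does not cross 180°.
Leg 4: -97.612° → -65.742°, shortest Δλ = 31.87° (east) — does not cross 180°.
Total crossings: 2.

2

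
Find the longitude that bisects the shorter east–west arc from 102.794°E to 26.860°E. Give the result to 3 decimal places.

64.827°E

Signed shortest Δλ from +102.794° to +26.860° is -75.934°.
Midpoint longitude = +102.794° + (-75.934°)/2 = +102.794° − 37.967° = +64.827°.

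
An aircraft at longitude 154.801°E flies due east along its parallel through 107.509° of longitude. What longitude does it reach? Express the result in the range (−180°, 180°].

97.690°W

Start at +154.801°; shift +107.509° → +262.310°.
+262.310° lies outside (−180°, 180°]; subtract 360° → -97.690°.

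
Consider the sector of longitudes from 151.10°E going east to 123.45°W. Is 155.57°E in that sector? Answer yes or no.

Band width going east from +151.10° to -123.45°: ((-123.45 − 151.10) mod 360) = 85.45°.
Offset of +155.57° east of the west edge: ((155.57 − 151.10) mod 360) = 4.47°.
4.47° ≤ 85.45° ⇒ inside.

Yes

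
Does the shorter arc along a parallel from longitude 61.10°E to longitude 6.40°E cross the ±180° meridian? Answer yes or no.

Signed shortest Δλ = ((6.40 − 61.10 + 180) mod 360) − 180 = -54.7°.
Going west by 54.7° from +61.10° reaches +6.40° without touching 180°.

No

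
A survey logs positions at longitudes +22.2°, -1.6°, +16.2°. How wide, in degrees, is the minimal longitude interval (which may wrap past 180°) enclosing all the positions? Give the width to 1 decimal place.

Sort the longitudes: -1.6°, +16.2°, +22.2°.
Eastward gaps between consecutive values (wrapping around): 17.8°, 6.0°, 336.2°.
Largest gap = 336.2° ⇒ minimal covering band is its complement: 360° − 336.2° = 23.8°.
Band runs from -1.6° eastward to +22.2°.

23.8°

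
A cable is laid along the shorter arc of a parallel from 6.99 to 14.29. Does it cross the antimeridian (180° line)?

Signed shortest Δλ = ((14.29 − 6.99 + 180) mod 360) − 180 = 7.3°.
Going east by 7.3° from +6.99° reaches +14.29° without touching 180°.

No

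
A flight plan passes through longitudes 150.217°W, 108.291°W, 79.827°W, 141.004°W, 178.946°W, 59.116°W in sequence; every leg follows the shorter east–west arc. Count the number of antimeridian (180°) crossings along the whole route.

Leg 1: -150.217° → -108.291°, shortest Δλ = 41.926° (east) — does not cross 180°.
Leg 2: -108.291° → -79.827°, shortest Δλ = 28.464° (east) — does not cross 180°.
Leg 3: -79.827° → -141.004°, shortest Δλ = -61.177° (west) — does not cross 180°.
Leg 4: -141.004° → -178.946°, shortest Δλ = -37.942° (west) — does not cross 180°.
Leg 5: -178.946° → -59.116°, shortest Δλ = 119.83° (east) — does not cross 180°.
Total crossings: 0.

0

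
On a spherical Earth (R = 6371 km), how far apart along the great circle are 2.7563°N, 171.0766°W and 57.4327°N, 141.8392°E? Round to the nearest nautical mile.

3963 nmi

Δλ = 141.8392 − -171.0766 = 312.9158°; wrapped into (−180°, 180°]: -47.0842°.
Δφ = 57.4327 − 2.7563 = 54.6764°.
a = sin²(Δφ/2) + cos φ₁ · cos φ₂ · sin²(Δλ/2) = 0.296682.
c = 2·atan2(√a, √(1−a)) = 1.15203 rad → d = 6371·c ≈ 7339.56 km ≈ 3963.05 nmi.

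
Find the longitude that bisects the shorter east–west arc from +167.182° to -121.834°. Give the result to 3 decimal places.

Signed shortest Δλ from +167.182° to -121.834° is +70.984°.
Midpoint longitude = +167.182° + (+70.984°)/2 = +167.182° + 35.492° = +202.674°.
Normalise into (−180°, 180°]: -157.326°.
(The naïve average (+167.182 + -121.834)/2 = 22.674° is on the wrong side of the globe.)

-157.326°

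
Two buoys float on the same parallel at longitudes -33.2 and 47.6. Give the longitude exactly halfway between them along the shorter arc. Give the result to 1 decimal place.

Signed shortest Δλ from -33.2° to +47.6° is +80.8°.
Midpoint longitude = -33.2° + (+80.8°)/2 = -33.2° + 40.4° = +7.2°.

+7.2°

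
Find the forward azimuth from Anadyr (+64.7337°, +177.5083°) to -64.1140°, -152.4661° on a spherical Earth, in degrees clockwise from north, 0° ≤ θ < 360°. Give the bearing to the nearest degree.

163°

Δλ = -152.4661 − 177.5083 = -329.9744°; wrapped into (−180°, 180°]: 30.0256°.
θ = atan2( sin Δλ · cos φ₂ , cos φ₁ · sin φ₂ − sin φ₁ · cos φ₂ · cos Δλ )
  = atan2(0.21846, -0.72583) = 163.249° → normalised to [0°, 360°): 163.249°.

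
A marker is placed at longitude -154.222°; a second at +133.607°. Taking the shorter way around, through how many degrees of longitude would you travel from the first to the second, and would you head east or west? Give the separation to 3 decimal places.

Raw difference: 133.607 − -154.222 = 287.829°.
Normalise into (−180°, 180°]: 287.829° − 360° = -72.171°.
Negative ⇒ the second point lies to the west; separation 72.171°.

72.171° west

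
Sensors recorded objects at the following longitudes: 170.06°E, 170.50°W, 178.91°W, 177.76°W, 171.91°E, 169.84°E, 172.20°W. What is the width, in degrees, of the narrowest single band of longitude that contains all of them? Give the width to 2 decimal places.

Sort the longitudes: -178.91°, -177.76°, -172.20°, -170.50°, +169.84°, +170.06°, +171.91°.
Eastward gaps between consecutive values (wrapping around): 1.15°, 5.56°, 1.70°, 340.34°, 0.22°, 1.85°, 9.18°.
Largest gap = 340.34° ⇒ minimal covering band is its complement: 360° − 340.34° = 19.66°.
Band runs from +169.84° eastward to -170.50°, crossing the antimeridian.

19.66°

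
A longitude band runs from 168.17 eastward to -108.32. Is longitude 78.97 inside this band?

No

Band width going east from +168.17° to -108.32°: ((-108.32 − 168.17) mod 360) = 83.51°.
Offset of +78.97° east of the west edge: ((78.97 − 168.17) mod 360) = 270.80°.
270.80° > 83.51° ⇒ outside.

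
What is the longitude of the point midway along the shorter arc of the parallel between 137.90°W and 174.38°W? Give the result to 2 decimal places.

156.14°W

Signed shortest Δλ from -137.90° to -174.38° is -36.48°.
Midpoint longitude = -137.90° + (-36.48°)/2 = -137.90° − 18.24° = -156.14°.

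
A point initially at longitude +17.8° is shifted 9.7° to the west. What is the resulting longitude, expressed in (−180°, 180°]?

Start at +17.8°; shift −9.7° → +8.1°.
+8.1° already lies in (−180°, 180°].

+8.1°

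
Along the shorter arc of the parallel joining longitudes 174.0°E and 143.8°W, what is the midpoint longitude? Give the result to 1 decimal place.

Signed shortest Δλ from +174.0° to -143.8° is +42.2°.
Midpoint longitude = +174.0° + (+42.2°)/2 = +174.0° + 21.1° = +195.1°.
Normalise into (−180°, 180°]: -164.9°.
(The naïve average (+174.0 + -143.8)/2 = 15.1° is on the wrong side of the globe.)

164.9°W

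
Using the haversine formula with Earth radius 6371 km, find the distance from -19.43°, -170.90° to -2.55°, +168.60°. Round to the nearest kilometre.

2913 km

Δλ = 168.60 − -170.90 = 339.50°; wrapped into (−180°, 180°]: -20.50°.
Δφ = -2.55 − -19.43 = 16.88°.
a = sin²(Δφ/2) + cos φ₁ · cos φ₂ · sin²(Δλ/2) = 0.051374.
c = 2·atan2(√a, √(1−a)) = 0.45729 rad → d = 6371·c ≈ 2913.39 km.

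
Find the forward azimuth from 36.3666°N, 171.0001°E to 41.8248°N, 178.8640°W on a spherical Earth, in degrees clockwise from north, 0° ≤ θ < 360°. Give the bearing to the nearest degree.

Δλ = -178.8640 − 171.0001 = -349.8641°; wrapped into (−180°, 180°]: 10.1359°.
θ = atan2( sin Δλ · cos φ₂ , cos φ₁ · sin φ₂ − sin φ₁ · cos φ₂ · cos Δλ )
  = atan2(0.13114, 0.10202) = 52.120° → normalised to [0°, 360°): 52.120°.

52°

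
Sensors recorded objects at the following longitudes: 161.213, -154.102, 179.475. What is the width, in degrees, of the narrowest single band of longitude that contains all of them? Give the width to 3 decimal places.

44.685°

Sort the longitudes: -154.102°, +161.213°, +179.475°.
Eastward gaps between consecutive values (wrapping around): 315.315°, 18.262°, 26.423°.
Largest gap = 315.315° ⇒ minimal covering band is its complement: 360° − 315.315° = 44.685°.
Band runs from +161.213° eastward to -154.102°, crossing the antimeridian.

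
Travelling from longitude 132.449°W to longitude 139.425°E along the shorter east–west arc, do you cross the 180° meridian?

Naïve |139.425 − -132.449| = 271.874° > 180°, so the shorter arc goes the other way round — across 180°.
Signed shortest Δλ = ((139.425 − -132.449 + 180) mod 360) − 180 = -88.126°.
Going west by 88.126° from -132.449° passes through 180° before reaching +139.425°.

Yes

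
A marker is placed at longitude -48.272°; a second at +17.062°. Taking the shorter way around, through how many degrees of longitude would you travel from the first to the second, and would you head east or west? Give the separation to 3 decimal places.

Raw difference: 17.062 − -48.272 = 65.334°.
Normalise into (−180°, 180°]: 65.334° stays 65.334°.
Positive ⇒ the second point lies to the east; separation 65.334°.

65.334° east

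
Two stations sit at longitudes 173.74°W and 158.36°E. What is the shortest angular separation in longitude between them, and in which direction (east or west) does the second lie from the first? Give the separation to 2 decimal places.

Raw difference: 158.36 − -173.74 = 332.1°.
Normalise into (−180°, 180°]: 332.1° − 360° = -27.9°.
Negative ⇒ the second point lies to the west; separation 27.90°.

27.90° west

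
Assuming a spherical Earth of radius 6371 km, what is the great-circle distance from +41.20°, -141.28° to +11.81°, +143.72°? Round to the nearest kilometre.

7896 km

Δλ = 143.72 − -141.28 = 285.00°; wrapped into (−180°, 180°]: -75.00°.
Δφ = 11.81 − 41.20 = -29.39°.
a = sin²(Δφ/2) + cos φ₁ · cos φ₂ · sin²(Δλ/2) = 0.337286.
c = 2·atan2(√a, √(1−a)) = 1.23933 rad → d = 6371·c ≈ 7895.78 km.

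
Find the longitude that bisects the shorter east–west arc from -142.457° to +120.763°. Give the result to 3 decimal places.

Signed shortest Δλ from -142.457° to +120.763° is -96.780°.
Midpoint longitude = -142.457° + (-96.780°)/2 = -142.457° − 48.390° = -190.847°.
Normalise into (−180°, 180°]: +169.153°.
(The naïve average (-142.457 + +120.763)/2 = -10.847° is on the wrong side of the globe.)

+169.153°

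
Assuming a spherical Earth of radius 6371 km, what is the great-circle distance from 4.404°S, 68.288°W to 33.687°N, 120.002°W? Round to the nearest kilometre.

Δλ = -120.002 − -68.288 = -51.714°.
Δφ = 33.687 − -4.404 = 38.091°.
a = sin²(Δφ/2) + cos φ₁ · cos φ₂ · sin²(Δλ/2) = 0.264284.
c = 2·atan2(√a, √(1−a)) = 1.07988 rad → d = 6371·c ≈ 6879.93 km.

6880 km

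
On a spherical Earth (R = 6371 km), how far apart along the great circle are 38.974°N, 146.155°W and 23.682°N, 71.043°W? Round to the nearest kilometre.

7136 km

Δλ = -71.043 − -146.155 = 75.112°.
Δφ = 23.682 − 38.974 = -15.292°.
a = sin²(Δφ/2) + cos φ₁ · cos φ₂ · sin²(Δλ/2) = 0.282222.
c = 2·atan2(√a, √(1−a)) = 1.12014 rad → d = 6371·c ≈ 7136.41 km.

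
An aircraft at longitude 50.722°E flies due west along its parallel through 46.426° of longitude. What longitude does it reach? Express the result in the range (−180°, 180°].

Start at +50.722°; shift −46.426° → +4.296°.
+4.296° already lies in (−180°, 180°].

4.296°E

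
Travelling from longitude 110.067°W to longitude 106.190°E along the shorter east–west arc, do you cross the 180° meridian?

Naïve |106.190 − -110.067| = 216.257° > 180°, so the shorter arc goes the other way round — across 180°.
Signed shortest Δλ = ((106.190 − -110.067 + 180) mod 360) − 180 = -143.743°.
Going west by 143.743° from -110.067° passes through 180° before reaching +106.190°.

Yes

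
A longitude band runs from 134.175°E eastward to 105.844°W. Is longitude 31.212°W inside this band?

No

Band width going east from +134.175° to -105.844°: ((-105.844 − 134.175) mod 360) = 119.981°.
Offset of -31.212° east of the west edge: ((-31.212 − 134.175) mod 360) = 194.613°.
194.613° > 119.981° ⇒ outside.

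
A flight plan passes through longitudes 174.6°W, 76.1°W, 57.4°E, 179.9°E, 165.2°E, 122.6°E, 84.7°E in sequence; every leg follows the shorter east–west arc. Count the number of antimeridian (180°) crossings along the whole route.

Leg 1: -174.6° → -76.1°, shortest Δλ = 98.5° (east) — does not cross 180°.
Leg 2: -76.1° → +57.4°, shortest Δλ = 133.5° (east) — does not cross 180°.
Leg 3: +57.4° → +179.9°, shortest Δλ = 122.5° (east) — does not cross 180°.
Leg 4: +179.9° → +165.2°, shortest Δλ = -14.7° (west) — does not cross 180°.
Leg 5: +165.2° → +122.6°, shortest Δλ = -42.6° (west) — does not cross 180°.
Leg 6: +122.6° → +84.7°, shortest Δλ = -37.9° (west) — does not cross 180°.
Total crossings: 0.

0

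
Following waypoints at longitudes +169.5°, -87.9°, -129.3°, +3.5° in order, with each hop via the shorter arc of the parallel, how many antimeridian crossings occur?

Leg 1: +169.5° → -87.9°, shortest Δλ = 102.6° (east) — crosses 180°.
Leg 2: -87.9° → -129.3°, shortest Δλ = -41.4° (west) — does not cross 180°.
Leg 3: -129.3° → +3.5°, shortest Δλ = 132.8° (east) — does not cross 180°.
Total crossings: 1.

1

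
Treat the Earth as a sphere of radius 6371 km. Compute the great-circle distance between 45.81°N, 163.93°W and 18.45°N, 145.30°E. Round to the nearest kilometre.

5541 km

Δλ = 145.30 − -163.93 = 309.23°; wrapped into (−180°, 180°]: -50.77°.
Δφ = 18.45 − 45.81 = -27.36°.
a = sin²(Δφ/2) + cos φ₁ · cos φ₂ · sin²(Δλ/2) = 0.177451.
c = 2·atan2(√a, √(1−a)) = 0.86964 rad → d = 6371·c ≈ 5540.51 km.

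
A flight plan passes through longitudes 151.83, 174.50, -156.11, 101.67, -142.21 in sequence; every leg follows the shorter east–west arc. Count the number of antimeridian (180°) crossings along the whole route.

3

Leg 1: +151.83° → +174.50°, shortest Δλ = 22.67° (east) — does not cross 180°.
Leg 2: +174.50° → -156.11°, shortest Δλ = 29.39° (east) — crosses 180°.
Leg 3: -156.11° → +101.67°, shortest Δλ = -102.22° (west) — crosses 180°.
Leg 4: +101.67° → -142.21°, shortest Δλ = 116.12° (east) — crosses 180°.
Total crossings: 3.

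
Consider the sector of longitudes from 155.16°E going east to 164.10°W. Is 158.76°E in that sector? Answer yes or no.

Band width going east from +155.16° to -164.10°: ((-164.10 − 155.16) mod 360) = 40.74°.
Offset of +158.76° east of the west edge: ((158.76 − 155.16) mod 360) = 3.60°.
3.60° ≤ 40.74° ⇒ inside.

Yes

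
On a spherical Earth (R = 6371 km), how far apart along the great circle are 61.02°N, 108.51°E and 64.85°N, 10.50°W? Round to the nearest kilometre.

5138 km

Δλ = -10.50 − 108.51 = -119.01°.
Δφ = 64.85 − 61.02 = 3.83°.
a = sin²(Δφ/2) + cos φ₁ · cos φ₂ · sin²(Δλ/2) = 0.154000.
c = 2·atan2(√a, √(1−a)) = 0.80654 rad → d = 6371·c ≈ 5138.48 km.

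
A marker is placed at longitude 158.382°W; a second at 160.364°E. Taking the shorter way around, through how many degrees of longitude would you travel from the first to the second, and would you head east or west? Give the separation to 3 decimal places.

41.254° west

Raw difference: 160.364 − -158.382 = 318.746°.
Normalise into (−180°, 180°]: 318.746° − 360° = -41.254°.
Negative ⇒ the second point lies to the west; separation 41.254°.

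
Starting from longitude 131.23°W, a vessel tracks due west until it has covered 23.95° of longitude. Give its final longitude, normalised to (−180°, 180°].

Start at -131.23°; shift −23.95° → -155.18°.
-155.18° already lies in (−180°, 180°].

155.18°W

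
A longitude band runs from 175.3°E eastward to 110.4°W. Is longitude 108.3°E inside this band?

No

Band width going east from +175.3° to -110.4°: ((-110.4 − 175.3) mod 360) = 74.3°.
Offset of +108.3° east of the west edge: ((108.3 − 175.3) mod 360) = 293.0°.
293.0° > 74.3° ⇒ outside.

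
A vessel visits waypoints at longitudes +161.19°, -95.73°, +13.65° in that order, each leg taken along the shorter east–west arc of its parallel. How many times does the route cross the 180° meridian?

Leg 1: +161.19° → -95.73°, shortest Δλ = 103.08° (east) — crosses 180°.
Leg 2: -95.73° → +13.65°, shortest Δλ = 109.38° (east) — does not cross 180°.
Total crossings: 1.

1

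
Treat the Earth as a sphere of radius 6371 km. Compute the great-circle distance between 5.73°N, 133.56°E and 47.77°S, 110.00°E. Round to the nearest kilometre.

6380 km

Δλ = 110.00 − 133.56 = -23.56°.
Δφ = -47.77 − 5.73 = -53.50°.
a = sin²(Δφ/2) + cos φ₁ · cos φ₂ · sin²(Δλ/2) = 0.230461.
c = 2·atan2(√a, √(1−a)) = 1.00146 rad → d = 6371·c ≈ 6380.27 km.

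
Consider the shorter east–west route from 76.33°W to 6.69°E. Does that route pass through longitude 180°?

Signed shortest Δλ = ((6.69 − -76.33 + 180) mod 360) − 180 = 83.02°.
Going east by 83.02° from -76.33° reaches +6.69° without touching 180°.

No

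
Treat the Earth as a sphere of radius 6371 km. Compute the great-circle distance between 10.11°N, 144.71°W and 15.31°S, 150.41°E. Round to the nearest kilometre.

Δλ = 150.41 − -144.71 = 295.12°; wrapped into (−180°, 180°]: -64.88°.
Δφ = -15.31 − 10.11 = -25.42°.
a = sin²(Δφ/2) + cos φ₁ · cos φ₂ · sin²(Δλ/2) = 0.321629.
c = 2·atan2(√a, √(1−a)) = 1.20602 rad → d = 6371·c ≈ 7683.54 km.

7684 km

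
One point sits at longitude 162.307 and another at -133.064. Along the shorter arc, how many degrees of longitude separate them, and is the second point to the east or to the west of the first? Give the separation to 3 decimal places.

64.629° east

Raw difference: -133.064 − 162.307 = -295.371°.
Normalise into (−180°, 180°]: -295.371° + 360° = 64.629°.
Positive ⇒ the second point lies to the east; separation 64.629°.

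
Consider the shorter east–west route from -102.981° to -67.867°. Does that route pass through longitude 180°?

Signed shortest Δλ = ((-67.867 − -102.981 + 180) mod 360) − 180 = 35.114°.
Going east by 35.114° from -102.981° reaches -67.867° without touching 180°.

No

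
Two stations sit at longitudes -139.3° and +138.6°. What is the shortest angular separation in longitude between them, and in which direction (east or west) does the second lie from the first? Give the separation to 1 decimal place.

Raw difference: 138.6 − -139.3 = 277.9°.
Normalise into (−180°, 180°]: 277.9° − 360° = -82.1°.
Negative ⇒ the second point lies to the west; separation 82.1°.

82.1° west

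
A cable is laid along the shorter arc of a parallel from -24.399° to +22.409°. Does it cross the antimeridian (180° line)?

No

Signed shortest Δλ = ((22.409 − -24.399 + 180) mod 360) − 180 = 46.808°.
Going east by 46.808° from -24.399° reaches +22.409° without touching 180°.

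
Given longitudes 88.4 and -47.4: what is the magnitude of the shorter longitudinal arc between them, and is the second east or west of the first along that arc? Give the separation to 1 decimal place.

Raw difference: -47.4 − 88.4 = -135.8°.
Normalise into (−180°, 180°]: -135.8° stays -135.8°.
Negative ⇒ the second point lies to the west; separation 135.8°.

135.8° west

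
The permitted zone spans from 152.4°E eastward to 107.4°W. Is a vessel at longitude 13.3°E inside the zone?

No

Band width going east from +152.4° to -107.4°: ((-107.4 − 152.4) mod 360) = 100.2°.
Offset of +13.3° east of the west edge: ((13.3 − 152.4) mod 360) = 220.9°.
220.9° > 100.2° ⇒ outside.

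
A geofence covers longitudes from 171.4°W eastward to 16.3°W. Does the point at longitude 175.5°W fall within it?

Band width going east from -171.4° to -16.3°: ((-16.3 − -171.4) mod 360) = 155.1°.
Offset of -175.5° east of the west edge: ((-175.5 − -171.4) mod 360) = 355.9°.
355.9° > 155.1° ⇒ outside.

No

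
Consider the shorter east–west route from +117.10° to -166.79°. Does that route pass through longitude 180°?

Yes

Naïve |-166.79 − 117.10| = 283.89° > 180°, so the shorter arc goes the other way round — across 180°.
Signed shortest Δλ = ((-166.79 − 117.10 + 180) mod 360) − 180 = 76.11°.
Going east by 76.11° from +117.10° passes through 180° before reaching -166.79°.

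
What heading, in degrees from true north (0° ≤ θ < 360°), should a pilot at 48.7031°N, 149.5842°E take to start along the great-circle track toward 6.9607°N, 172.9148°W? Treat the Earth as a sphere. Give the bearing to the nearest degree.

130°

Δλ = -172.9148 − 149.5842 = -322.4990°; wrapped into (−180°, 180°]: 37.5010°.
θ = atan2( sin Δλ · cos φ₂ , cos φ₁ · sin φ₂ − sin φ₁ · cos φ₂ · cos Δλ )
  = atan2(0.60429, -0.51167) = 130.255° → normalised to [0°, 360°): 130.255°.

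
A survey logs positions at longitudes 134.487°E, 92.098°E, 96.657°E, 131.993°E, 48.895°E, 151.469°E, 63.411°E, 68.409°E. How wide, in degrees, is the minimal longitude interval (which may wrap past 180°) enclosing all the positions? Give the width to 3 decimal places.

Sort the longitudes: +48.895°, +63.411°, +68.409°, +92.098°, +96.657°, +131.993°, +134.487°, +151.469°.
Eastward gaps between consecutive values (wrapping around): 14.516°, 4.998°, 23.689°, 4.559°, 35.336°, 2.494°, 16.982°, 257.426°.
Largest gap = 257.426° ⇒ minimal covering band is its complement: 360° − 257.426° = 102.574°.
Band runs from +48.895° eastward to +151.469°.

102.574°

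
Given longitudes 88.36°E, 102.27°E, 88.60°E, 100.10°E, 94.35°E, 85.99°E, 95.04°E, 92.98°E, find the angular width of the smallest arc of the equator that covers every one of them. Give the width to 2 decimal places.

16.28°

Sort the longitudes: +85.99°, +88.36°, +88.60°, +92.98°, +94.35°, +95.04°, +100.10°, +102.27°.
Eastward gaps between consecutive values (wrapping around): 2.37°, 0.24°, 4.38°, 1.37°, 0.69°, 5.06°, 2.17°, 343.72°.
Largest gap = 343.72° ⇒ minimal covering band is its complement: 360° − 343.72° = 16.28°.
Band runs from +85.99° eastward to +102.27°.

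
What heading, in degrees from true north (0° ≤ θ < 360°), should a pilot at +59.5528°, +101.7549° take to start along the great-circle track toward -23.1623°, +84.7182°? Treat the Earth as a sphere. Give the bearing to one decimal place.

195.7°

Δλ = 84.7182 − 101.7549 = -17.0367°.
θ = atan2( sin Δλ · cos φ₂ , cos φ₁ · sin φ₂ − sin φ₁ · cos φ₂ · cos Δλ )
  = atan2(-0.26937, -0.95715) = -164.282° → normalised to [0°, 360°): 195.718°.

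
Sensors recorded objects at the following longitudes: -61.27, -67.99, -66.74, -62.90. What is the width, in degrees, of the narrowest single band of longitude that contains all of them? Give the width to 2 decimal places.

6.72°

Sort the longitudes: -67.99°, -66.74°, -62.90°, -61.27°.
Eastward gaps between consecutive values (wrapping around): 1.25°, 3.84°, 1.63°, 353.28°.
Largest gap = 353.28° ⇒ minimal covering band is its complement: 360° − 353.28° = 6.72°.
Band runs from -67.99° eastward to -61.27°.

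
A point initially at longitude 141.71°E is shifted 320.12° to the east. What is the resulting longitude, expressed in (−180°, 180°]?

Start at +141.71°; shift +320.12° → +461.83°.
+461.83° lies outside (−180°, 180°]; subtract 360° → +101.83°.

101.83°E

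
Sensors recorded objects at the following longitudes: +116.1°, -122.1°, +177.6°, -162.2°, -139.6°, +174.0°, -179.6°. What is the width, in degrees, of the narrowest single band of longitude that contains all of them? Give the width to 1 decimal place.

121.8°

Sort the longitudes: -179.6°, -162.2°, -139.6°, -122.1°, +116.1°, +174.0°, +177.6°.
Eastward gaps between consecutive values (wrapping around): 17.4°, 22.6°, 17.5°, 238.2°, 57.9°, 3.6°, 2.8°.
Largest gap = 238.2° ⇒ minimal covering band is its complement: 360° − 238.2° = 121.8°.
Band runs from +116.1° eastward to -122.1°, crossing the antimeridian.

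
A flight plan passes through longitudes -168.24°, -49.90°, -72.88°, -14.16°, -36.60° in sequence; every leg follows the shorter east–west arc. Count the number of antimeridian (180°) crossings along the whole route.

0

Leg 1: -168.24° → -49.90°, shortest Δλ = 118.34° (east) — does not cross 180°.
Leg 2: -49.90° → -72.88°, shortest Δλ = -22.98° (west) — does not cross 180°.
Leg 3: -72.88° → -14.16°, shortest Δλ = 58.72° (east) — does not cross 180°.
Leg 4: -14.16° → -36.60°, shortest Δλ = -22.44° (west) — does not cross 180°.
Total crossings: 0.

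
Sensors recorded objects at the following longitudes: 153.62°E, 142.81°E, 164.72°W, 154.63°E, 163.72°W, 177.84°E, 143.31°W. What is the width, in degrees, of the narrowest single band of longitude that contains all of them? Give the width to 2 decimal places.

73.88°

Sort the longitudes: -164.72°, -163.72°, -143.31°, +142.81°, +153.62°, +154.63°, +177.84°.
Eastward gaps between consecutive values (wrapping around): 1.00°, 20.41°, 286.12°, 10.81°, 1.01°, 23.21°, 17.44°.
Largest gap = 286.12° ⇒ minimal covering band is its complement: 360° − 286.12° = 73.88°.
Band runs from +142.81° eastward to -143.31°, crossing the antimeridian.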